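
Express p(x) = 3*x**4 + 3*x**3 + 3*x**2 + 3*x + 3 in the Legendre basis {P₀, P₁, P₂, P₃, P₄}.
(23/5)P₀ + (24/5)P₁ + (26/7)P₂ + (6/5)P₃ + (24/35)P₄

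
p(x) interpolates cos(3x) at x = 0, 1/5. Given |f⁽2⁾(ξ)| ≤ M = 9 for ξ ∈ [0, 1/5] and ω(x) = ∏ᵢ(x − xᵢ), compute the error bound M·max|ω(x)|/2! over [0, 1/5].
9/200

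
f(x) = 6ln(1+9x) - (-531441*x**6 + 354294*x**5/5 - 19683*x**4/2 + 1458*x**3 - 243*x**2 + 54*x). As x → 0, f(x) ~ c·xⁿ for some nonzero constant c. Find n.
7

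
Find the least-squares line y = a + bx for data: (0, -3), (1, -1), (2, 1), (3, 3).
a = -3, b = 2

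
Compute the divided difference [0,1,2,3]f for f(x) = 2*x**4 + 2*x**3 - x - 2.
14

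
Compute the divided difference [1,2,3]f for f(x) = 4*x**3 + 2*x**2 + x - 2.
26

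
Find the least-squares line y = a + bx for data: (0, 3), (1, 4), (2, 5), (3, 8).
a = 13/5, b = 8/5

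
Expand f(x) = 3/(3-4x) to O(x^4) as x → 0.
1 + 4*x/3 + 16*x**2/9 + 64*x**3/27 + O(x**4)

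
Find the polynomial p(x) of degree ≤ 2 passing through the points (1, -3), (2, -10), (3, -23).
-3*x**2 + 2*x - 2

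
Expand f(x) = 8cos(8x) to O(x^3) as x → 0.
8 - 256*x**2 + O(x**3)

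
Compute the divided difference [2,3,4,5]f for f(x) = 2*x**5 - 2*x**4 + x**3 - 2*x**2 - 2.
223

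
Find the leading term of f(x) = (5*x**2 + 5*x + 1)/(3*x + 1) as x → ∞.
5*x/3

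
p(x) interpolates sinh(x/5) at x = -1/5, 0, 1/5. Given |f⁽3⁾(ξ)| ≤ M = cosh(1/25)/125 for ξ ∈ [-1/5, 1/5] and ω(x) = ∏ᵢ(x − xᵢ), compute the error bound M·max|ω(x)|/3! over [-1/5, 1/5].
sqrt(3)*cosh(1/25)/421875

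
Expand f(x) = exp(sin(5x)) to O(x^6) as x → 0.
1 + 5*x + 25*x**2/2 - 625*x**4/8 - 625*x**5/3 + O(x**6)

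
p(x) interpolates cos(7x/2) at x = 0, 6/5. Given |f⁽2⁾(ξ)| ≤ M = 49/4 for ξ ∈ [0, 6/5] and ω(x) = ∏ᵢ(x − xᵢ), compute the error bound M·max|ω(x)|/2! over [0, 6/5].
441/200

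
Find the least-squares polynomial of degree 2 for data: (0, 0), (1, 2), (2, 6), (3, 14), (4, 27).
11/35 + (-29/35)x + (13/7)x²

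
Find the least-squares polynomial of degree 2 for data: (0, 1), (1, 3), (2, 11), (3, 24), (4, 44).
37/35 + (-71/70)x + (41/14)x²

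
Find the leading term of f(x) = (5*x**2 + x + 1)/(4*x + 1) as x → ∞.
5*x/4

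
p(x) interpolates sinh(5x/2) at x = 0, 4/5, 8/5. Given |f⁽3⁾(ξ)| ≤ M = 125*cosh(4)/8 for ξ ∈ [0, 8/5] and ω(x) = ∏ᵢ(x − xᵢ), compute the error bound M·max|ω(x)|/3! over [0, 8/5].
8*sqrt(3)*cosh(4)/27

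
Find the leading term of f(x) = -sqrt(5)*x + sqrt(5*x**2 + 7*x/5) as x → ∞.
7*sqrt(5)/50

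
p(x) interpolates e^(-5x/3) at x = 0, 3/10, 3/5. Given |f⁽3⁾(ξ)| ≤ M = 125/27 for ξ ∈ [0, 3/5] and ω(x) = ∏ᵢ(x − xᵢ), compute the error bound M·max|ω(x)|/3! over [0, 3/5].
sqrt(3)/216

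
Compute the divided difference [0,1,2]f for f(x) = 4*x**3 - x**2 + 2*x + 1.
11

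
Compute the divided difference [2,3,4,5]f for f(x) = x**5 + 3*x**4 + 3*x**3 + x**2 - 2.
170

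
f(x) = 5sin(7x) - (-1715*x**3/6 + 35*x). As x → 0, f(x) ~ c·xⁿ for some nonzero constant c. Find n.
5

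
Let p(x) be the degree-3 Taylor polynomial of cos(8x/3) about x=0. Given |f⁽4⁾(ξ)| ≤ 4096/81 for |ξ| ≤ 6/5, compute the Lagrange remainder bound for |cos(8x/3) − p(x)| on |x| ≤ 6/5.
8192/1875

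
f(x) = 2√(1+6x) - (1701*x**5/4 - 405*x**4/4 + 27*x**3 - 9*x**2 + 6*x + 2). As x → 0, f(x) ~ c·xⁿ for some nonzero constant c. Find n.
6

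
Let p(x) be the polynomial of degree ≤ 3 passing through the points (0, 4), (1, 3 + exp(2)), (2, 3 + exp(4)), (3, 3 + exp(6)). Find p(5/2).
-5*exp(2)/16 + 49/16 + 15*exp(4)/16 + 5*exp(6)/16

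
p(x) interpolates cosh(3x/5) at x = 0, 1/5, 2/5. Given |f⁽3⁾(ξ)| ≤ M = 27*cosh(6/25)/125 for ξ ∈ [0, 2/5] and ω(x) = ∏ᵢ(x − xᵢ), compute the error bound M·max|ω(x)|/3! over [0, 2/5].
sqrt(3)*cosh(6/25)/15625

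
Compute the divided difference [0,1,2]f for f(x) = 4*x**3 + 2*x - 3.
12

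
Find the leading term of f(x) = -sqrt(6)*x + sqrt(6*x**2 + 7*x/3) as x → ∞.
7*sqrt(6)/36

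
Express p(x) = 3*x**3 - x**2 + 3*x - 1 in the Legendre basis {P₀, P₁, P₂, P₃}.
(-4/3)P₀ + (24/5)P₁ + (-2/3)P₂ + (6/5)P₃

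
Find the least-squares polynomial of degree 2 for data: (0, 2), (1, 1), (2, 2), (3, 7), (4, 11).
9/5 + (-8/5)x + x²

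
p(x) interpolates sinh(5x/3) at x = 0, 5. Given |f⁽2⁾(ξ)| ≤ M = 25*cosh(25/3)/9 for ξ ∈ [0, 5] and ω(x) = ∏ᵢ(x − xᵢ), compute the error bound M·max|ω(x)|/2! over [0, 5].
625*cosh(25/3)/72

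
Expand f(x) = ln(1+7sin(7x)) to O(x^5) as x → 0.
49*x - 2401*x**2/2 + 232897*x**3/6 - 17059105*x**4/12 + O(x**5)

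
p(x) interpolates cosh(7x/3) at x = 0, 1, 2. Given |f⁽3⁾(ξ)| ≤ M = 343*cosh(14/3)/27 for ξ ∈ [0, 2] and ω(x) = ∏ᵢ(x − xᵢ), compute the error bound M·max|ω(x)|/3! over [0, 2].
343*sqrt(3)*cosh(14/3)/729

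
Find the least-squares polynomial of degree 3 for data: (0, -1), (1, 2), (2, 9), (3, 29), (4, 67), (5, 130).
-19/21 + (20/9)x + (-16/21)x² + (10/9)x³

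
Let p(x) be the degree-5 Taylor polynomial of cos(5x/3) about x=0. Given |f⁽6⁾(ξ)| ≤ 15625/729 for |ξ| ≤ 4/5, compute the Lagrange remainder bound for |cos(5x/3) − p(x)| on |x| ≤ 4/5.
256/32805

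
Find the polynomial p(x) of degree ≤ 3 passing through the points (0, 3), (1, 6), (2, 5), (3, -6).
-x**3 + x**2 + 3*x + 3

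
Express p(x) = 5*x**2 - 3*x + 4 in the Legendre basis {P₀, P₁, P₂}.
(17/3)P₀ + (-3)P₁ + (10/3)P₂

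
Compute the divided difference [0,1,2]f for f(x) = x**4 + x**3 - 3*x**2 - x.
7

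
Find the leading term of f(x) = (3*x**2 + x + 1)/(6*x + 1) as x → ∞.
x/2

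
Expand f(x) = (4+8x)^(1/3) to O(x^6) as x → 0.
2**(2/3) + 2*2**(2/3)*x/3 - 4*2**(2/3)*x**2/9 + 40*2**(2/3)*x**3/81 - 160*2**(2/3)*x**4/243 + 704*2**(2/3)*x**5/729 + O(x**6)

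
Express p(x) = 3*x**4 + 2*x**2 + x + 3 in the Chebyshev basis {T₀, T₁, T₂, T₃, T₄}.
(41/8)T₀ + T₁ + (5/2)T₂ + (3/8)T₄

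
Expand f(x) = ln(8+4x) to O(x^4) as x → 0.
log(8) + x/2 - x**2/8 + x**3/24 + O(x**4)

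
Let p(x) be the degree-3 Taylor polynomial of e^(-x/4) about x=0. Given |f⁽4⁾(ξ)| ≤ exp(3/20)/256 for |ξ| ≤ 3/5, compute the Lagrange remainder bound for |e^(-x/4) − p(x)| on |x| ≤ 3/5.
27*exp(3/20)/1280000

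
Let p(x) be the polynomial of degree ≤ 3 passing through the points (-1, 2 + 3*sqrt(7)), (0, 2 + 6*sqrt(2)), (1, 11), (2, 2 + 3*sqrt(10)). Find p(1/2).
-3*sqrt(10)/16 - 3*sqrt(7)/16 + 27*sqrt(2)/8 + 113/16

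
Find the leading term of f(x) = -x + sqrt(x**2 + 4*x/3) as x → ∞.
2/3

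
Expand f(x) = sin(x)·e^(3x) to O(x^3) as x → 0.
x + 3*x**2 + O(x**3)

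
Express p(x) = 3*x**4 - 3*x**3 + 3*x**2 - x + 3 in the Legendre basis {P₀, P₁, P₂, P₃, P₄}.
(23/5)P₀ + (-14/5)P₁ + (26/7)P₂ + (-6/5)P₃ + (24/35)P₄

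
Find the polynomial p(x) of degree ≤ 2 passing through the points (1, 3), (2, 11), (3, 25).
3*x**2 - x + 1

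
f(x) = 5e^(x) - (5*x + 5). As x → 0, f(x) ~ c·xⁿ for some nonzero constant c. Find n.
2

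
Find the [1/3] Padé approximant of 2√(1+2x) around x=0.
(7*x/2 + 2)/(x**3/8 - x**2/4 + 3*x/4 + 1)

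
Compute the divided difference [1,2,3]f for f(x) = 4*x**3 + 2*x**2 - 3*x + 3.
26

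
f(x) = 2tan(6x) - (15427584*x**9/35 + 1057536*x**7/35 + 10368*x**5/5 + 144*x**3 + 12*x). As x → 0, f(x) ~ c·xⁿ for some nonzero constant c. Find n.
11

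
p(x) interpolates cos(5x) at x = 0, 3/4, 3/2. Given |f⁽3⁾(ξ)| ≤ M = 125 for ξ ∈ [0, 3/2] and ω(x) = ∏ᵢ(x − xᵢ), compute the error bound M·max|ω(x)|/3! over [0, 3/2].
125*sqrt(3)/64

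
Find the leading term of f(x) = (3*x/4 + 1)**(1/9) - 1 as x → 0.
x/12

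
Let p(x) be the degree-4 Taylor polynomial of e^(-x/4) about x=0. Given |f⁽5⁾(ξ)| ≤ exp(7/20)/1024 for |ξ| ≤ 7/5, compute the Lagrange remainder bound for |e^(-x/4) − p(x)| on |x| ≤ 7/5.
16807*exp(7/20)/384000000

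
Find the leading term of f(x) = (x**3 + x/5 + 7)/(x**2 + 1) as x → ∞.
x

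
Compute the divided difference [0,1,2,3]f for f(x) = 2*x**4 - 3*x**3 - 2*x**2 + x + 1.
9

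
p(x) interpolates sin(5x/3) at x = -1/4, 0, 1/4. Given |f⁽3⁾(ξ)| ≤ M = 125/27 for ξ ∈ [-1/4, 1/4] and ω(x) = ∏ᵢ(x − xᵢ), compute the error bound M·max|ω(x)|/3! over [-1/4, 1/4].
125*sqrt(3)/46656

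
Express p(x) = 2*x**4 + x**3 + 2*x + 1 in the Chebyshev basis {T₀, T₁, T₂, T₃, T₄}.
(7/4)T₀ + (11/4)T₁ + T₂ + (1/4)T₃ + (1/4)T₄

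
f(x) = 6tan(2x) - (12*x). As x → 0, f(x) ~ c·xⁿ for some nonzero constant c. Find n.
3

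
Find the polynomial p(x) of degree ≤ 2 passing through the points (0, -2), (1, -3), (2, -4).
-x - 2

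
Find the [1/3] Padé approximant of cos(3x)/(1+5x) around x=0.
(1 - 3*x/4)/(153*x**3/8 + 3*x**2/4 + 17*x/4 + 1)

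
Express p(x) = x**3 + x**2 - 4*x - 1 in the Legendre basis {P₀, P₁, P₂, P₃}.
(-2/3)P₀ + (-17/5)P₁ + (2/3)P₂ + (2/5)P₃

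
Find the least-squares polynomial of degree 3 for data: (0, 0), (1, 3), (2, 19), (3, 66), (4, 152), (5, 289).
17/63 + (-430/189)x + (265/126)x² + (107/54)x³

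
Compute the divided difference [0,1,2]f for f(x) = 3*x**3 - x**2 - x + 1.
8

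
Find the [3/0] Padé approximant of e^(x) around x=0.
x**3/6 + x**2/2 + x + 1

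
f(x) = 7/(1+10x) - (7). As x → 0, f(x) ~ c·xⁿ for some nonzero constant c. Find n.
1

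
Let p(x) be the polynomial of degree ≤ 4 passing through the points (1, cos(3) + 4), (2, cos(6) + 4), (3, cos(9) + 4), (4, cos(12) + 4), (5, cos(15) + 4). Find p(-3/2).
5005*cos(9)/64 - 2145*cos(6)/32 - 1365*cos(12)/32 + 3003*cos(3)/128 + 1155*cos(15)/128 + 4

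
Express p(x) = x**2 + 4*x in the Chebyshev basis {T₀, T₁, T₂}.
(1/2)T₀ + (4)T₁ + (1/2)T₂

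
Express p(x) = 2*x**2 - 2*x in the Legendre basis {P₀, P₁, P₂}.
(2/3)P₀ + (-2)P₁ + (4/3)P₂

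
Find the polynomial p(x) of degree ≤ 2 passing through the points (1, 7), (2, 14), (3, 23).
x**2 + 4*x + 2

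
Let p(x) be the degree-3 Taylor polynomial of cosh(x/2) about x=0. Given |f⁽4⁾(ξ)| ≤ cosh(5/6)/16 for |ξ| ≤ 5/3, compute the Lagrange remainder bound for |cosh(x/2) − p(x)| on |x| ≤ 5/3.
625*cosh(5/6)/31104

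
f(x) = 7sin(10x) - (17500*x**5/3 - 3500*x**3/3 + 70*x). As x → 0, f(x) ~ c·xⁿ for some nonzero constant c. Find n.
7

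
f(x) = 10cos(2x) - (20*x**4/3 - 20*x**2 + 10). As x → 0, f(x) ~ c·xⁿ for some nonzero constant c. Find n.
6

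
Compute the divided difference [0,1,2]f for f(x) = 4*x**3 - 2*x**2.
10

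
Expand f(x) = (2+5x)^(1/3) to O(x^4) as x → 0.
2**(1/3) + 5*2**(1/3)*x/6 - 25*2**(1/3)*x**2/36 + 625*2**(1/3)*x**3/648 + O(x**4)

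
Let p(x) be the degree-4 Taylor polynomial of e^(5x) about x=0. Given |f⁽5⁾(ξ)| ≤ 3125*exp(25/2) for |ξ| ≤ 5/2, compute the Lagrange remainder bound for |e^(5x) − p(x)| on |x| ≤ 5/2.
1953125*exp(25/2)/768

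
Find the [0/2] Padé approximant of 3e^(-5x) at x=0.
3/(25*x**2/2 + 5*x + 1)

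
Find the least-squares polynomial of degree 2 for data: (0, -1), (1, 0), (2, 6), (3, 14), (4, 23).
-10/7 + (37/35)x + (9/7)x²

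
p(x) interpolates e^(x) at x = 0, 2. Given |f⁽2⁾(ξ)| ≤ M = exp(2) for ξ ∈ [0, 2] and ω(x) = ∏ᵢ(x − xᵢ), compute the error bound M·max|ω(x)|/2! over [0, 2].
exp(2)/2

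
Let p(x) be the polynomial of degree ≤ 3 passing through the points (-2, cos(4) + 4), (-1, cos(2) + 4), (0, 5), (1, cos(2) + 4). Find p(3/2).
7*cos(2)/2 - 5*cos(4)/16 + 29/16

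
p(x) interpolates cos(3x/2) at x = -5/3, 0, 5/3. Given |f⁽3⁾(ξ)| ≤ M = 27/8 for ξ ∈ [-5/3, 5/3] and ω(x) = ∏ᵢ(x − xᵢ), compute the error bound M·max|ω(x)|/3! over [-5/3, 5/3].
125*sqrt(3)/216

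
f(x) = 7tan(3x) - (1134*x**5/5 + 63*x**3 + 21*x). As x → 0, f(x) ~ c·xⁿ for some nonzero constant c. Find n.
7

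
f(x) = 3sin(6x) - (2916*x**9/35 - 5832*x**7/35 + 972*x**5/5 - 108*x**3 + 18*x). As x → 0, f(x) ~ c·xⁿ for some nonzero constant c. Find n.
11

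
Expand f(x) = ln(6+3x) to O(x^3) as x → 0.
log(6) + x/2 - x**2/8 + O(x**3)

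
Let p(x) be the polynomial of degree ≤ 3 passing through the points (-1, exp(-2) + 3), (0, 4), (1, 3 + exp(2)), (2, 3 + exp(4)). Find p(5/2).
(-5 + (-35*exp(2) + 69 + 35*exp(4))*exp(2))*exp(-2)/16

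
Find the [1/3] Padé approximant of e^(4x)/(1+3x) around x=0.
(8*x/5 + 1)/(104*x**3/15 - 28*x**2/5 + 3*x/5 + 1)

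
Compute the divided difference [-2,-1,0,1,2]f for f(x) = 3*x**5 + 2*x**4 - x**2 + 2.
2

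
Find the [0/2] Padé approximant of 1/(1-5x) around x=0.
1/(1 - 5*x)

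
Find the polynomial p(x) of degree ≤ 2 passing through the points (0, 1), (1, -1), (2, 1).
2*x**2 - 4*x + 1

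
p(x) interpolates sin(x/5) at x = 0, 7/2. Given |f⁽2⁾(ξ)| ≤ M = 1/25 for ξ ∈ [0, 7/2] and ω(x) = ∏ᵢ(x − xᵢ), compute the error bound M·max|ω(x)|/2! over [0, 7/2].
49/800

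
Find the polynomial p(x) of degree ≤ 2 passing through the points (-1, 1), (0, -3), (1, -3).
2*x**2 - 2*x - 3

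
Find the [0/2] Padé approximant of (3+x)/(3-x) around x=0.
1/(2*x**2/9 - 2*x/3 + 1)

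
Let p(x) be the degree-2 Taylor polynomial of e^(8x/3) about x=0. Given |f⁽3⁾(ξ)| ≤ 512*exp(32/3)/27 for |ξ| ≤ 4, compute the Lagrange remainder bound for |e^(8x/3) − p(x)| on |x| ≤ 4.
16384*exp(32/3)/81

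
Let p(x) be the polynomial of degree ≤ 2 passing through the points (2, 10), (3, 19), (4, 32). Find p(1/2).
4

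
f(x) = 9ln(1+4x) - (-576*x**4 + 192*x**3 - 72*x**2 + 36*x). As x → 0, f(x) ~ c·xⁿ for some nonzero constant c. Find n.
5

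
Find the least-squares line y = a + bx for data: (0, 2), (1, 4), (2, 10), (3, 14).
a = 6/5, b = 21/5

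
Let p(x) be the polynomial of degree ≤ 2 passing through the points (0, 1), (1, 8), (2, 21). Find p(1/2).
15/4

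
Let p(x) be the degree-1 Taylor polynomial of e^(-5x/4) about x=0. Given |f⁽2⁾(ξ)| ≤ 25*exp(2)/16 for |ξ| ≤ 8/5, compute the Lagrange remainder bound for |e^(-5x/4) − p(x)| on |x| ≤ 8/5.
2*exp(2)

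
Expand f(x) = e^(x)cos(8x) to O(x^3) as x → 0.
1 + x - 63*x**2/2 + O(x**3)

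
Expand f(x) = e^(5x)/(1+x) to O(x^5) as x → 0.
1 + 4*x + 17*x**2/2 + 37*x**3/3 + 329*x**4/24 + O(x**5)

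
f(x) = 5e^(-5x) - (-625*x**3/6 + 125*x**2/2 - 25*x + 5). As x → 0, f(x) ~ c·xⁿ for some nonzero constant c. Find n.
4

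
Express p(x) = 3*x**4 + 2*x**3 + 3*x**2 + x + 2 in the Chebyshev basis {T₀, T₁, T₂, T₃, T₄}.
(37/8)T₀ + (5/2)T₁ + (3)T₂ + (1/2)T₃ + (3/8)T₄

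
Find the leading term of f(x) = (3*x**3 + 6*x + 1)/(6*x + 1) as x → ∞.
x**2/2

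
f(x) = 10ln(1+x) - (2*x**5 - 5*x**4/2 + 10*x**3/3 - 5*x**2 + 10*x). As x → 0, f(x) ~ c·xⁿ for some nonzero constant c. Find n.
6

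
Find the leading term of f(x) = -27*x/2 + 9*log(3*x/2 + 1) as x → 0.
-81*x**2/8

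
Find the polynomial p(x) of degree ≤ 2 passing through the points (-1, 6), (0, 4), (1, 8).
3*x**2 + x + 4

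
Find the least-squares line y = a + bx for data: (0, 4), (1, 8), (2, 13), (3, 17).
a = 39/10, b = 22/5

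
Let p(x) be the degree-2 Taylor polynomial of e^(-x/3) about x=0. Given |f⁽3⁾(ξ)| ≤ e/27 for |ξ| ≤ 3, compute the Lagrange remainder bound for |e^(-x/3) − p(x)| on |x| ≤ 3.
e/6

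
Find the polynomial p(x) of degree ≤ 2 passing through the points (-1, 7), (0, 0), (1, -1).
3*x**2 - 4*x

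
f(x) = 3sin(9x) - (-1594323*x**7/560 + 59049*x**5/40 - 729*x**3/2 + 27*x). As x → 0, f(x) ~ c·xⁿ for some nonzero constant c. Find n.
9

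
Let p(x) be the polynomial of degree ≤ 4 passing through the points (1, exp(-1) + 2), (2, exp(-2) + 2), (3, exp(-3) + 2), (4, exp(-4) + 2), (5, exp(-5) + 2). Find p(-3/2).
(-8580*exp(3) - 5460*e + 1155 + 256*exp(5) + 10010*exp(2) + 3003*exp(4))*exp(-5)/128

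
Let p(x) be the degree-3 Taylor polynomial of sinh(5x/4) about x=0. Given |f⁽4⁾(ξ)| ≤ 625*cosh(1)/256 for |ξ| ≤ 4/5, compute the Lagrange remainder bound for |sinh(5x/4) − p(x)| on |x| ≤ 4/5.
cosh(1)/24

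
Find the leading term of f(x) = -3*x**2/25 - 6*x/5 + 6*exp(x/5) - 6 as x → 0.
x**3/125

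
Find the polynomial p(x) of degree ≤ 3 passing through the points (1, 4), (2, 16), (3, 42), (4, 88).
x**3 + x**2 + 2*x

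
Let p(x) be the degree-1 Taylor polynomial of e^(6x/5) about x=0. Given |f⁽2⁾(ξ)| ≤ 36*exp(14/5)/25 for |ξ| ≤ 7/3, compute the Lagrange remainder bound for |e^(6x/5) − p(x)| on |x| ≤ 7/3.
98*exp(14/5)/25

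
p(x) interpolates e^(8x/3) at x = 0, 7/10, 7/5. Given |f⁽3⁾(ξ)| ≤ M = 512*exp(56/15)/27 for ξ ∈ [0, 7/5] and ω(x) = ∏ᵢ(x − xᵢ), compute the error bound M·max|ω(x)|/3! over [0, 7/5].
21952*sqrt(3)*exp(56/15)/91125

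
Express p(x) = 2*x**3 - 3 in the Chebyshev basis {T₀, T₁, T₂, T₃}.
(-3)T₀ + (3/2)T₁ + (1/2)T₃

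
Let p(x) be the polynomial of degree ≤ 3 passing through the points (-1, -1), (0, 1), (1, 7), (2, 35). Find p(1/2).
19/8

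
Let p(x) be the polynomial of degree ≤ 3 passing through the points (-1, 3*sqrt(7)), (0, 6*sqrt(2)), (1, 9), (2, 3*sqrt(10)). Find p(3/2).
-15*sqrt(2)/8 + 3*sqrt(7)/16 + 15*sqrt(10)/16 + 135/16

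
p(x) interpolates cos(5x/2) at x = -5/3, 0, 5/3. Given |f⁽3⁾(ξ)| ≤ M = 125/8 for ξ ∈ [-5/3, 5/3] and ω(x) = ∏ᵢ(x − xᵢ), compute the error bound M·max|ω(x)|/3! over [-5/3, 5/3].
15625*sqrt(3)/5832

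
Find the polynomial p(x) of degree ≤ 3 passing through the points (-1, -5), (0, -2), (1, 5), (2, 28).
2*x**3 + 2*x**2 + 3*x - 2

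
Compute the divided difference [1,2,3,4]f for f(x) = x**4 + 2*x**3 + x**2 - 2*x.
12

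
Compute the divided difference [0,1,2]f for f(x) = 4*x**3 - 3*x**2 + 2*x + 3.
9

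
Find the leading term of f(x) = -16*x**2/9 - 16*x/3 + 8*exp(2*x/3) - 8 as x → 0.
32*x**3/81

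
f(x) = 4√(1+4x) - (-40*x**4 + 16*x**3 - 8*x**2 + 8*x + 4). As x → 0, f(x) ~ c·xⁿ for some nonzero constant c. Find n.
5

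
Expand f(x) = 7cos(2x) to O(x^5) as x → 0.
7 - 14*x**2 + 14*x**4/3 + O(x**5)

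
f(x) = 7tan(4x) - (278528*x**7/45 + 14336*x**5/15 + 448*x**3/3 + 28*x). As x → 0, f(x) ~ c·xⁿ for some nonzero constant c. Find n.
9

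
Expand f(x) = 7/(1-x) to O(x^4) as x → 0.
7 + 7*x + 7*x**2 + 7*x**3 + O(x**4)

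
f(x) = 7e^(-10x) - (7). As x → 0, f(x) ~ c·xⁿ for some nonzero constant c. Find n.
1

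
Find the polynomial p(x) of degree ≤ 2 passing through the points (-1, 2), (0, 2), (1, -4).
-3*x**2 - 3*x + 2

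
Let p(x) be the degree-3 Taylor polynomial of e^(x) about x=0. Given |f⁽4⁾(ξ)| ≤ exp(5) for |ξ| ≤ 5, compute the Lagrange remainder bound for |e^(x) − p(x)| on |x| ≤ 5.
625*exp(5)/24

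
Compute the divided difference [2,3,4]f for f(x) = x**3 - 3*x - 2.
9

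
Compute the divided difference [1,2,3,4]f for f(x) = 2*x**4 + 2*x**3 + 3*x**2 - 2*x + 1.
22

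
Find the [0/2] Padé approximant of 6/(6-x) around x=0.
1/(1 - x/6)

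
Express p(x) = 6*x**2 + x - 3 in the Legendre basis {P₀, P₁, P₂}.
-P₀ + P₁ + (4)P₂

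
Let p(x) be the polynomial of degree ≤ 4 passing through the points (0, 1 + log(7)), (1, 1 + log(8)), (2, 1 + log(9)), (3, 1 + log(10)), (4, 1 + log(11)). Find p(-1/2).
1 + log(11907*11**(35/128)*2**(3/4)*3**(29/32)*5**(19/32)*7**(59/128)/102400)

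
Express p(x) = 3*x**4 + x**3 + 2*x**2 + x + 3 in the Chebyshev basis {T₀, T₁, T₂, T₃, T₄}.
(41/8)T₀ + (7/4)T₁ + (5/2)T₂ + (1/4)T₃ + (3/8)T₄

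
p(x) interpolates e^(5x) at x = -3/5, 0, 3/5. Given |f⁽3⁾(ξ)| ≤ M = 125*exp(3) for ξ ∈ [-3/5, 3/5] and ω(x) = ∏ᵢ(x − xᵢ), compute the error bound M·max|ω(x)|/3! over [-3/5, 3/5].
sqrt(3)*exp(3)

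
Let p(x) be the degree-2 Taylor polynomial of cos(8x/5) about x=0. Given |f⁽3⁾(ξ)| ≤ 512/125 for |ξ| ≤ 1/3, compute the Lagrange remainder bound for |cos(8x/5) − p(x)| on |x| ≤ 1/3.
256/10125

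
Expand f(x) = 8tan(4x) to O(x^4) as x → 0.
32*x + 512*x**3/3 + O(x**4)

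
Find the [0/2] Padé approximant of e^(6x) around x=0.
1/(18*x**2 - 6*x + 1)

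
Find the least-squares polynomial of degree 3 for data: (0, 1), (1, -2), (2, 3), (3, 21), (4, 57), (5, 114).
67/63 + (-1133/189)x + (127/63)x² + (20/27)x³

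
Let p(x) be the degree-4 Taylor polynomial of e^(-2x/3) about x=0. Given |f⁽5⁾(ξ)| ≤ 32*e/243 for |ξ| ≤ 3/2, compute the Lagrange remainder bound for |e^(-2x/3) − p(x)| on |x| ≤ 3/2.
e/120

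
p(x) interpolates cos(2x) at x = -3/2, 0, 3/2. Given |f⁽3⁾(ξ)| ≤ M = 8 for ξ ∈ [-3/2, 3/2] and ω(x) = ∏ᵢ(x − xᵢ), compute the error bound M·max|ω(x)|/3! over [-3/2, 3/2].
sqrt(3)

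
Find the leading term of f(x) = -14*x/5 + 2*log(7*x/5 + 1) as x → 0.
-49*x**2/25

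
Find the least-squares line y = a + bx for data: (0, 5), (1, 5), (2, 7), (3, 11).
a = 4, b = 2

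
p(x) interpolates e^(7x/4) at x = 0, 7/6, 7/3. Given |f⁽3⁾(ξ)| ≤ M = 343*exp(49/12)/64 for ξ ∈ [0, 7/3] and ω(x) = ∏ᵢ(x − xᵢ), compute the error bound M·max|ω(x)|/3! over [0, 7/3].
117649*sqrt(3)*exp(49/12)/373248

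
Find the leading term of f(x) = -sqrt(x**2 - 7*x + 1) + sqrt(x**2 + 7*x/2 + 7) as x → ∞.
21/4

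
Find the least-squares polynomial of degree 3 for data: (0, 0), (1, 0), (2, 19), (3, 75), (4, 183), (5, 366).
-17/126 + (-2029/756)x + (8/63)x² + (325/108)x³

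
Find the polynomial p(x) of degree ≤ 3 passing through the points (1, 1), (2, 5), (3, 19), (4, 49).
x**3 - x**2 + 1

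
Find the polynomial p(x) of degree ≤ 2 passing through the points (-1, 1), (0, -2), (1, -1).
2*x**2 - x - 2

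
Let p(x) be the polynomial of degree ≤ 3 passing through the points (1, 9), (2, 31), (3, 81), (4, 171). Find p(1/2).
19/4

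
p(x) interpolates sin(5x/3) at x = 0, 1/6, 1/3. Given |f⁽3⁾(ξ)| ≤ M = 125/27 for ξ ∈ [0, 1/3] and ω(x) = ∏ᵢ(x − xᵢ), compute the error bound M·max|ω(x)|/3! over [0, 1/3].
125*sqrt(3)/157464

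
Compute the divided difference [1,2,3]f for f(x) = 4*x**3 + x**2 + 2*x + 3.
25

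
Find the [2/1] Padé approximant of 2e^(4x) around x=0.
(16*x**2/3 + 16*x/3 + 2)/(1 - 4*x/3)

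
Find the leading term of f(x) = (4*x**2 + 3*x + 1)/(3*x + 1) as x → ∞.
4*x/3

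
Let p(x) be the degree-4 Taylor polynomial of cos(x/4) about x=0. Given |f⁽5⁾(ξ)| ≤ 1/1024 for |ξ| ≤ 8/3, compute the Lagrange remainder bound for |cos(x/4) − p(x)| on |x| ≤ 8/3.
4/3645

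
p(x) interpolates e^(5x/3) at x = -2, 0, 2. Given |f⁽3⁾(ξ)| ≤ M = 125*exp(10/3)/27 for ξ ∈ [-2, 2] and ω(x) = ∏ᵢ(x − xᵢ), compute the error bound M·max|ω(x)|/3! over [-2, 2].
1000*sqrt(3)*exp(10/3)/729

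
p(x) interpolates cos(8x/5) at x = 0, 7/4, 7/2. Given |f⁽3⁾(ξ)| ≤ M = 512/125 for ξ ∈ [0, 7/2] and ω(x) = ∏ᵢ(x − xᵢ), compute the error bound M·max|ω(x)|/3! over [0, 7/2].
2744*sqrt(3)/3375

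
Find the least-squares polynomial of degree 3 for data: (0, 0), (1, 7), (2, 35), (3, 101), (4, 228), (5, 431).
1/63 + (601/189)x + (43/63)x² + (86/27)x³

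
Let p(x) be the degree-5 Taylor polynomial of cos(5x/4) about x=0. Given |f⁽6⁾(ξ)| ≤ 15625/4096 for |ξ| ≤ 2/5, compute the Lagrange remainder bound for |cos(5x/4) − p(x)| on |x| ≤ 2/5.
1/46080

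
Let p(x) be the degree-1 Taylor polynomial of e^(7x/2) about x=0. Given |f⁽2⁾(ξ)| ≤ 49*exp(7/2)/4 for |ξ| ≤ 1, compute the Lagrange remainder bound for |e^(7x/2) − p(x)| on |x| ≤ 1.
49*exp(7/2)/8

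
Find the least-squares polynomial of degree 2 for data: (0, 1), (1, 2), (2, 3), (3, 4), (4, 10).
10/7 + (-6/7)x + (5/7)x²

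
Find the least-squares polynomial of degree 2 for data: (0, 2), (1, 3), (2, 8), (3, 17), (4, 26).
58/35 + (17/35)x + (10/7)x²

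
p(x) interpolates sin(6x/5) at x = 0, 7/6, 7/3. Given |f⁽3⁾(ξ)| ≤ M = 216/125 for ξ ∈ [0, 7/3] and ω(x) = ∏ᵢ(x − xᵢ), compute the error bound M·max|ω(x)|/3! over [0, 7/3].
343*sqrt(3)/3375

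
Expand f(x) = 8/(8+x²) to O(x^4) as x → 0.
1 - x**2/8 + O(x**4)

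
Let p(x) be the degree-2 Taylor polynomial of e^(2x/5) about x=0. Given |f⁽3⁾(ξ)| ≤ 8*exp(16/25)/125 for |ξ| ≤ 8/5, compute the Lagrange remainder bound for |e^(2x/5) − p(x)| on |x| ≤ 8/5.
2048*exp(16/25)/46875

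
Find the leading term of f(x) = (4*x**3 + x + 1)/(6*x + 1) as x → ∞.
2*x**2/3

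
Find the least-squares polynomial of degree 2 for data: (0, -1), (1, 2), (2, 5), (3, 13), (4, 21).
-6/7 + (17/14)x + (15/14)x²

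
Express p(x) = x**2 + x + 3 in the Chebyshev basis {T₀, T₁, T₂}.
(7/2)T₀ + T₁ + (1/2)T₂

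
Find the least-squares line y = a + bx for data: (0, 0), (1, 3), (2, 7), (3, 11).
a = -3/10, b = 37/10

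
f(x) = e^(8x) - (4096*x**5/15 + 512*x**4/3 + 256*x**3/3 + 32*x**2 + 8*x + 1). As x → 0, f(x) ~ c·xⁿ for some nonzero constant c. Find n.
6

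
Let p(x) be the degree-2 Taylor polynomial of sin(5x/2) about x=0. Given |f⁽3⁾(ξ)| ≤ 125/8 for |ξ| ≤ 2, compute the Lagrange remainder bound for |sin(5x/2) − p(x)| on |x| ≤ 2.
125/6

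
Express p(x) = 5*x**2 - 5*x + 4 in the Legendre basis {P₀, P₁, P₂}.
(17/3)P₀ + (-5)P₁ + (10/3)P₂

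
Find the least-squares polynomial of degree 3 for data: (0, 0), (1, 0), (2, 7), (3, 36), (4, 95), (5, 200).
1/42 + (-31/252)x + (-89/42)x² + (73/36)x³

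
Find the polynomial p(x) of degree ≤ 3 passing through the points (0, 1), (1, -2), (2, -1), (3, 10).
x**3 - x**2 - 3*x + 1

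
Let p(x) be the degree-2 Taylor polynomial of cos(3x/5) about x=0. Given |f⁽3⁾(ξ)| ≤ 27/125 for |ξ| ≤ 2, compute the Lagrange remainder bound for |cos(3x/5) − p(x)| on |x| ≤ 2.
36/125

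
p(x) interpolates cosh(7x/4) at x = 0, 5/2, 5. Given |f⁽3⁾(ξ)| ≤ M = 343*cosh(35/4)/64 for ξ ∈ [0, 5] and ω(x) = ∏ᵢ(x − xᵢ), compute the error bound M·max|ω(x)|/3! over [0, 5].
42875*sqrt(3)*cosh(35/4)/13824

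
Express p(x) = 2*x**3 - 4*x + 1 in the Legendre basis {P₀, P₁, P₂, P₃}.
P₀ + (-14/5)P₁ + (4/5)P₃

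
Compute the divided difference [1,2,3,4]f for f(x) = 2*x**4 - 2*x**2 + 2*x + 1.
20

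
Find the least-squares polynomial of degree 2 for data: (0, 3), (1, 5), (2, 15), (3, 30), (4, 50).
93/35 + (13/70)x + (41/14)x²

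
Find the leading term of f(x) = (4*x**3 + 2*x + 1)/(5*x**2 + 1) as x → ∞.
4*x/5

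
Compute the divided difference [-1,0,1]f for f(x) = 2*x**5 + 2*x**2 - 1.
2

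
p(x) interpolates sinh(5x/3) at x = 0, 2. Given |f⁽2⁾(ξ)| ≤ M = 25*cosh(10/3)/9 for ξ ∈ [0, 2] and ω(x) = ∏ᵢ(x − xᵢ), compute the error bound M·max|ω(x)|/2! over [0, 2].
25*cosh(10/3)/18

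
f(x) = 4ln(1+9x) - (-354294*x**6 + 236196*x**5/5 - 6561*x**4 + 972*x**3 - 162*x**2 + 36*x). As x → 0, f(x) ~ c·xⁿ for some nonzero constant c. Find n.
7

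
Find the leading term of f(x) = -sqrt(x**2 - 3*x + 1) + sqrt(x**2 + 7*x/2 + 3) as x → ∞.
13/4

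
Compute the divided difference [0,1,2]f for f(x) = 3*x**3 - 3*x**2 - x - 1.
6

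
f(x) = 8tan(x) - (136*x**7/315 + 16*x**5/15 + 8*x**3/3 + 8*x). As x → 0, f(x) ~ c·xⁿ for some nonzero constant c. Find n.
9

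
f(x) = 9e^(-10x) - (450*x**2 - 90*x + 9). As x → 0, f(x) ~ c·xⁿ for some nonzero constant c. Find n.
3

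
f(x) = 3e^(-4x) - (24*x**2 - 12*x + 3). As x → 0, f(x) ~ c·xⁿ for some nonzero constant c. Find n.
3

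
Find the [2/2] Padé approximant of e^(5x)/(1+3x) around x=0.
(1075*x**2/228 + 55*x/19 + 1)/(-815*x**2/228 + 17*x/19 + 1)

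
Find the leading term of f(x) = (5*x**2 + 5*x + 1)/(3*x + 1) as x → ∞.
5*x/3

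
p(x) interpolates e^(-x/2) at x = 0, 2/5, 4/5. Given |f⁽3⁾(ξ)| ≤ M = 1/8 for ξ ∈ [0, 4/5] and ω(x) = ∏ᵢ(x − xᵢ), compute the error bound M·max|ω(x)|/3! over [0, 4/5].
sqrt(3)/3375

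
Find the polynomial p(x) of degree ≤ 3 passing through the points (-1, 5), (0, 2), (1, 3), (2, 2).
-x**3 + 2*x**2 + 2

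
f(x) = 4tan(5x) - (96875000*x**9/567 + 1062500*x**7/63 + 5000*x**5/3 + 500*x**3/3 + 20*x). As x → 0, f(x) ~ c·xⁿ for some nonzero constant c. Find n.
11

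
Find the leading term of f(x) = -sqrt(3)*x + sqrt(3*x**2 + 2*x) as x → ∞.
sqrt(3)/3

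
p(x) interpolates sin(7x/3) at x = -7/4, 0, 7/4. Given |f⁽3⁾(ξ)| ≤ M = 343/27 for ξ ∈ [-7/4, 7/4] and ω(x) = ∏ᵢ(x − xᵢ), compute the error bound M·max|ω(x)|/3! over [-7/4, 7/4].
117649*sqrt(3)/46656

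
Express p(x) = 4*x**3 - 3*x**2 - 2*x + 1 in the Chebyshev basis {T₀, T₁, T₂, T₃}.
(-1/2)T₀ + T₁ + (-3/2)T₂ + T₃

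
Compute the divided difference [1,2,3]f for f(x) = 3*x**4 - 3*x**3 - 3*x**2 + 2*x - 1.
54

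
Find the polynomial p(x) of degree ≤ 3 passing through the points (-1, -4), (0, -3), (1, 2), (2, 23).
2*x**3 + 2*x**2 + x - 3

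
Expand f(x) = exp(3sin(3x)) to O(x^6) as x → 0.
1 + 9*x + 81*x**2/2 + 108*x**3 + 1215*x**4/8 - 243*x**5/5 + O(x**6)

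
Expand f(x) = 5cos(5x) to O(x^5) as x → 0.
5 - 125*x**2/2 + 3125*x**4/24 + O(x**5)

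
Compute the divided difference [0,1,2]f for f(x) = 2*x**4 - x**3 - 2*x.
11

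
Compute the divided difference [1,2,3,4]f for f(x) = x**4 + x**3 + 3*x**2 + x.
11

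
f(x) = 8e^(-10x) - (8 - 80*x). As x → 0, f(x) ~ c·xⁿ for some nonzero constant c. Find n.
2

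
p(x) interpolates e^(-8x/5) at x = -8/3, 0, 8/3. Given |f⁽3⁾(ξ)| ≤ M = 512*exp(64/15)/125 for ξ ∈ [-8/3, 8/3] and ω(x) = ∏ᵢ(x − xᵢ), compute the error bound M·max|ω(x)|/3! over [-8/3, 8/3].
262144*sqrt(3)*exp(64/15)/91125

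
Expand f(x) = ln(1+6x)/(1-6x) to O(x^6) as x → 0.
6*x + 18*x**2 + 180*x**3 + 756*x**4 + 30456*x**5/5 + O(x**6)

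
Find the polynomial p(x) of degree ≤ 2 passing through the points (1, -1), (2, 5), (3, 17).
3*x**2 - 3*x - 1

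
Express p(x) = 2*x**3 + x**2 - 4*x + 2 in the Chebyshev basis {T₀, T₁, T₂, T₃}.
(5/2)T₀ + (-5/2)T₁ + (1/2)T₂ + (1/2)T₃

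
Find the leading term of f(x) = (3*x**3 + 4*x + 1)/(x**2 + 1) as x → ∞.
3*x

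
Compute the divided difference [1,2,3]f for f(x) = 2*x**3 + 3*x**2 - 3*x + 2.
15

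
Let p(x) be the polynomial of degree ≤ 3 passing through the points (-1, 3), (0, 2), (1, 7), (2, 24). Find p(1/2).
27/8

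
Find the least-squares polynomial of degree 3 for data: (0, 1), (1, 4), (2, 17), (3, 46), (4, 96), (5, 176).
115/126 + (77/108)x + (193/126)x² + (115/108)x³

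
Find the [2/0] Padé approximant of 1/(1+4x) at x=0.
16*x**2 - 4*x + 1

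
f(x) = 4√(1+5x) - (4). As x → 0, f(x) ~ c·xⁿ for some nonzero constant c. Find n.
1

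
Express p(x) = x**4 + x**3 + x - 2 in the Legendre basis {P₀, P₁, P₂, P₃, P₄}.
(-9/5)P₀ + (8/5)P₁ + (4/7)P₂ + (2/5)P₃ + (8/35)P₄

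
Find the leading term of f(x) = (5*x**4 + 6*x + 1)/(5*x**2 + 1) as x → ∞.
x**2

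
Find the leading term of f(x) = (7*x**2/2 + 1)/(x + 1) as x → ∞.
7*x/2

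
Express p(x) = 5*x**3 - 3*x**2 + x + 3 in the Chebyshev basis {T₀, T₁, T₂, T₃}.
(3/2)T₀ + (19/4)T₁ + (-3/2)T₂ + (5/4)T₃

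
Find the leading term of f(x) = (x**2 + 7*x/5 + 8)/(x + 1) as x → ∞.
x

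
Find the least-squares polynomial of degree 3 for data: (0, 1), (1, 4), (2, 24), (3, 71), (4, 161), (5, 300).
68/63 + (-49/27)x + (170/63)x² + (52/27)x³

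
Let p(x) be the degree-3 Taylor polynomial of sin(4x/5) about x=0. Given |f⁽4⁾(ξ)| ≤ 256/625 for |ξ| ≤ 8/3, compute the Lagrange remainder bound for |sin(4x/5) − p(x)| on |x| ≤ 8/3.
131072/151875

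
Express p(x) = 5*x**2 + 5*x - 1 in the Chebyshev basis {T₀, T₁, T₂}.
(3/2)T₀ + (5)T₁ + (5/2)T₂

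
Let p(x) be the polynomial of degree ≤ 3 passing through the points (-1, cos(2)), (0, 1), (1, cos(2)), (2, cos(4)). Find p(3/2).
cos(2) - 5/16 + 5*cos(4)/16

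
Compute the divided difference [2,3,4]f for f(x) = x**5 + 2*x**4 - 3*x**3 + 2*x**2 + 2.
370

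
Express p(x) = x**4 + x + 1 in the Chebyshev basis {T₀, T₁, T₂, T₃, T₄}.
(11/8)T₀ + T₁ + (1/2)T₂ + (1/8)T₄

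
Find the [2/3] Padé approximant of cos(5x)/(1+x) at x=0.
(1 - 125*x**2/12)/(25*x**3/12 + 25*x**2/12 + x + 1)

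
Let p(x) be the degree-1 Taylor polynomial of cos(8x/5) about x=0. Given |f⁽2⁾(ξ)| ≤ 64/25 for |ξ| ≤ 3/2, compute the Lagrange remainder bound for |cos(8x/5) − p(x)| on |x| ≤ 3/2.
72/25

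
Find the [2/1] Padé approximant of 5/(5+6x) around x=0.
1/(6*x/5 + 1)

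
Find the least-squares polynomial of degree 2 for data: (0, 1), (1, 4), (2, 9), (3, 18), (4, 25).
5/7 + (97/35)x + (6/7)x²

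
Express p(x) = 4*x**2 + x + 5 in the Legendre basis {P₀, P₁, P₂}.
(19/3)P₀ + P₁ + (8/3)P₂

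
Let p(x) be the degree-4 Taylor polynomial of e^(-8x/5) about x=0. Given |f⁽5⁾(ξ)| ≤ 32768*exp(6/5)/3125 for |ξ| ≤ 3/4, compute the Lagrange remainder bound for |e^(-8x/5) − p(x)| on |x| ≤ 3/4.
324*exp(6/5)/15625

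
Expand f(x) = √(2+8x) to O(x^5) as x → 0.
sqrt(2) + 2*sqrt(2)*x - 2*sqrt(2)*x**2 + 4*sqrt(2)*x**3 - 10*sqrt(2)*x**4 + O(x**5)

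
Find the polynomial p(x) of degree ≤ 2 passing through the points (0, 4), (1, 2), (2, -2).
-x**2 - x + 4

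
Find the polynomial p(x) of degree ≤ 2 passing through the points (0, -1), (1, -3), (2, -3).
x**2 - 3*x - 1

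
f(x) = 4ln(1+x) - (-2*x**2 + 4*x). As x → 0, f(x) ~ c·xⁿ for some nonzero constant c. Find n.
3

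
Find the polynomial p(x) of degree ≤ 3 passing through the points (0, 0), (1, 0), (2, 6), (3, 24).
x**3 - x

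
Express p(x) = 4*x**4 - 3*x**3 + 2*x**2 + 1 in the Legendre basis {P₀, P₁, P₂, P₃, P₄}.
(37/15)P₀ + (-9/5)P₁ + (76/21)P₂ + (-6/5)P₃ + (32/35)P₄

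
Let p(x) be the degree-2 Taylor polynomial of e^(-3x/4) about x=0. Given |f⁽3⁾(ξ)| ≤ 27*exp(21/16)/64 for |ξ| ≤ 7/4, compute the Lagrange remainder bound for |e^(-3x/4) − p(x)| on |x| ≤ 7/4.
3087*exp(21/16)/8192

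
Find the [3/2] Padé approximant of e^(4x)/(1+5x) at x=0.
(4556*x**3/1515 + 2082*x**2/505 + 3069*x/1010 + 1)/(-4887*x**2/1010 + 4079*x/1010 + 1)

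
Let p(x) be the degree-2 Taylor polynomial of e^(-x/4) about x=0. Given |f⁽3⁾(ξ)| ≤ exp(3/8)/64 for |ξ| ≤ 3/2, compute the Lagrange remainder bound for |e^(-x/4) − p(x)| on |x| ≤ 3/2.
9*exp(3/8)/1024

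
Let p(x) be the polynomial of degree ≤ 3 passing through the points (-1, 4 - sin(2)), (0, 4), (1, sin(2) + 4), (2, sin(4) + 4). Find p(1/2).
-sin(4)/16 + 5*sin(2)/8 + 4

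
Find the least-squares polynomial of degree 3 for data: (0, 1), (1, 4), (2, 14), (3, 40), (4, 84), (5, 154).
137/126 + (163/756)x + (88/63)x² + (101/108)x³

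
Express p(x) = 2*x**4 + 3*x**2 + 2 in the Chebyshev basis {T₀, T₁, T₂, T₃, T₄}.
(17/4)T₀ + (5/2)T₂ + (1/4)T₄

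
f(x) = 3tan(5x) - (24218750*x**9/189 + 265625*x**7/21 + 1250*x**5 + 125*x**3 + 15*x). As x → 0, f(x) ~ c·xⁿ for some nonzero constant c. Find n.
11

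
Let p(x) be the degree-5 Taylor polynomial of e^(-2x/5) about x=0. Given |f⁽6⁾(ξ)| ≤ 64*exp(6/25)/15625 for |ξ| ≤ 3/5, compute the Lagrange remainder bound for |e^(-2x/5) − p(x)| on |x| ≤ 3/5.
324*exp(6/25)/1220703125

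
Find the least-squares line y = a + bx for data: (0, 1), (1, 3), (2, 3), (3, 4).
a = 7/5, b = 9/10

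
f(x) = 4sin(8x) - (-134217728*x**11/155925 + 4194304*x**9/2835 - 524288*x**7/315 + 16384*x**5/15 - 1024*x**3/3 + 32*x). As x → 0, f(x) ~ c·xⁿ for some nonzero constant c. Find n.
13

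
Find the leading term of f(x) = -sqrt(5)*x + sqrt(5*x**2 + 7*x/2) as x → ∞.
7*sqrt(5)/20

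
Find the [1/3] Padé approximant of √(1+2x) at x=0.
(7*x/4 + 1)/(x**3/8 - x**2/4 + 3*x/4 + 1)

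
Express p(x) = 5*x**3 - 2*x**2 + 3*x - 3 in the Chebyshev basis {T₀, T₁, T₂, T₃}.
(-4)T₀ + (27/4)T₁ - T₂ + (5/4)T₃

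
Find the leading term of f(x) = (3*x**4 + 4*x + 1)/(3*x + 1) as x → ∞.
x**3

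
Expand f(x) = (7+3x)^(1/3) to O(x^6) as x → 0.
7**(1/3) + 7**(1/3)*x/7 - 7**(1/3)*x**2/49 + 5*7**(1/3)*x**3/1029 - 10*7**(1/3)*x**4/7203 + 22*7**(1/3)*x**5/50421 + O(x**6)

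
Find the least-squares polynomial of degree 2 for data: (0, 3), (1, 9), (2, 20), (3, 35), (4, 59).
116/35 + (83/35)x + (20/7)x²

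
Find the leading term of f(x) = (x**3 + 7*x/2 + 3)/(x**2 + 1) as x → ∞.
x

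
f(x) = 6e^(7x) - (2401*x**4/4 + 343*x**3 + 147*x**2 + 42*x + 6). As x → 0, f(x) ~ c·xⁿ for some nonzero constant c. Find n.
5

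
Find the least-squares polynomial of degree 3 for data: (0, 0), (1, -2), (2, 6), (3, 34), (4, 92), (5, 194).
-8/63 + (-443/189)x + (-65/63)x² + (50/27)x³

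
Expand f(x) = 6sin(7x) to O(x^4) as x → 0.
42*x - 343*x**3 + O(x**4)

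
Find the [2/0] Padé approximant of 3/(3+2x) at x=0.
4*x**2/9 - 2*x/3 + 1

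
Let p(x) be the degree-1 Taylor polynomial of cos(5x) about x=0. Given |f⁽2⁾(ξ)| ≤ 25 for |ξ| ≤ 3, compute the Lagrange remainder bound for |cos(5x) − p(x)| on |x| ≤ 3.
225/2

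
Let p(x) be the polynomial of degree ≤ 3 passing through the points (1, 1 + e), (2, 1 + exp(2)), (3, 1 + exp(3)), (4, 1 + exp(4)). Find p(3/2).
-5*exp(3)/16 + 5*e/16 + 1 + exp(4)/16 + 15*exp(2)/16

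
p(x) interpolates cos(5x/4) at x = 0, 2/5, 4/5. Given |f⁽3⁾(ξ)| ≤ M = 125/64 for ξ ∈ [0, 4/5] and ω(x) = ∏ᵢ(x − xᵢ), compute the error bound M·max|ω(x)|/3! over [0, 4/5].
sqrt(3)/216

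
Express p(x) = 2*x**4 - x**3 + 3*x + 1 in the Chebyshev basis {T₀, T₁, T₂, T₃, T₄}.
(7/4)T₀ + (9/4)T₁ + T₂ + (-1/4)T₃ + (1/4)T₄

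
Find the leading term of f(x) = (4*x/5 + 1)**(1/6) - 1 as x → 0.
2*x/15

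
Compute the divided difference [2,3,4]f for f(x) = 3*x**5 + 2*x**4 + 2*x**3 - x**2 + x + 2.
982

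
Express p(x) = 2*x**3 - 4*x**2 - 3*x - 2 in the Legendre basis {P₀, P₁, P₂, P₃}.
(-10/3)P₀ + (-9/5)P₁ + (-8/3)P₂ + (4/5)P₃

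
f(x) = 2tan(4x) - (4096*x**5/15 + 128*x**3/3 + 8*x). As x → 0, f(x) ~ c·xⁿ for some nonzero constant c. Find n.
7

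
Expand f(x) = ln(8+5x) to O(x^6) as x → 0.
log(8) + 5*x/8 - 25*x**2/128 + 125*x**3/1536 - 625*x**4/16384 + 625*x**5/32768 + O(x**6)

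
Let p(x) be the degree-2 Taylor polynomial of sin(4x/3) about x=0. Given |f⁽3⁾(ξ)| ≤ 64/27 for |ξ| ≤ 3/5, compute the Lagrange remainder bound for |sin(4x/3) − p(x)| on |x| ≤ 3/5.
32/375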